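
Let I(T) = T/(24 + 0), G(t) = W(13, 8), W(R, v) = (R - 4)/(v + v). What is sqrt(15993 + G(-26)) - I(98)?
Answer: -49/12 + 3*sqrt(28433)/4 ≈ 122.38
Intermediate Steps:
W(R, v) = (-4 + R)/(2*v) (W(R, v) = (-4 + R)/((2*v)) = (-4 + R)*(1/(2*v)) = (-4 + R)/(2*v))
G(t) = 9/16 (G(t) = (1/2)*(-4 + 13)/8 = (1/2)*(1/8)*9 = 9/16)
I(T) = T/24
sqrt(15993 + G(-26)) - I(98) = sqrt(15993 + 9/16) - 98/24 = sqrt(255897/16) - 1*49/12 = 3*sqrt(28433)/4 - 49/12 = -49/12 + 3*sqrt(28433)/4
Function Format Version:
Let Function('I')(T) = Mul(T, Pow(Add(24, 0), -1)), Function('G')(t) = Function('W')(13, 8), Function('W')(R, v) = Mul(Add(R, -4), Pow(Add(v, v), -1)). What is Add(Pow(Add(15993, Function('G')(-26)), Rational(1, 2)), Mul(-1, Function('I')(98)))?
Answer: Add(Rational(-49, 12), Mul(Rational(3, 4), Pow(28433, Rational(1, 2)))) ≈ 122.38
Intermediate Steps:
Function('W')(R, v) = Mul(Rational(1, 2), Pow(v, -1), Add(-4, R)) (Function('W')(R, v) = Mul(Add(-4, R), Pow(Mul(2, v), -1)) = Mul(Add(-4, R), Mul(Rational(1, 2), Pow(v, -1))) = Mul(Rational(1, 2), Pow(v, -1), Add(-4, R)))
Function('G')(t) = Rational(9, 16) (Function('G')(t) = Mul(Rational(1, 2), Pow(8, -1), Add(-4, 13)) = Mul(Rational(1, 2), Rational(1, 8), 9) = Rational(9, 16))
Function('I')(T) = Mul(Rational(1, 24), T) (Function('I')(T) = Mul(T, Pow(24, -1)) = Mul(T, Rational(1, 24)) = Mul(Rational(1, 24), T))
Add(Pow(Add(15993, Function('G')(-26)), Rational(1, 2)), Mul(-1, Function('I')(98))) = Add(Pow(Add(15993, Rational(9, 16)), Rational(1, 2)), Mul(-1, Mul(Rational(1, 24), 98))) = Add(Pow(Rational(255897, 16), Rational(1, 2)), Mul(-1, Rational(49, 12))) = Add(Mul(Rational(3, 4), Pow(28433, Rational(1, 2))), Rational(-49, 12)) = Add(Rational(-49, 12), Mul(Rational(3, 4), Pow(28433, Rational(1, 2))))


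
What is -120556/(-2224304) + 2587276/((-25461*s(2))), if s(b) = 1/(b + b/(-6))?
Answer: -7191308337643/42474753108 ≈ -169.31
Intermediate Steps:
s(b) = 6/(5*b) (s(b) = 1/(b + b*(-1/6)) = 1/(b - b/6) = 1/(5*b/6) = 6/(5*b))
-120556/(-2224304) + 2587276/((-25461*s(2))) = -120556/(-2224304) + 2587276/((-152766/(5*2))) = -120556*(-1/2224304) + 2587276/((-152766/(5*2))) = 30139/556076 + 2587276/((-25461*3/5)) = 30139/556076 + 2587276/(-76383/5) = 30139/556076 + 2587276*(-5/76383) = 30139/556076 - 12936380/76383 = -7191308337643/42474753108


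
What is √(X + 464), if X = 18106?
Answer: √18570 ≈ 136.27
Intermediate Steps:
√(X + 464) = √(18106 + 464) = √18570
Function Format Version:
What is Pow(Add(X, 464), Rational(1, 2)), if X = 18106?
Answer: Pow(18570, Rational(1, 2)) ≈ 136.27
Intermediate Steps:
Pow(Add(X, 464), Rational(1, 2)) = Pow(Add(18106, 464), Rational(1, 2)) = Pow(18570, Rational(1, 2))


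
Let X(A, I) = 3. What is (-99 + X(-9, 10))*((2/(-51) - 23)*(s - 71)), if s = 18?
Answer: -1992800/17 ≈ -1.1722e+5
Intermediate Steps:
(-99 + X(-9, 10))*((2/(-51) - 23)*(s - 71)) = (-99 + 3)*((2/(-51) - 23)*(18 - 71)) = -96*(2*(-1/51) - 23)*(-53) = -96*(-2/51 - 23)*(-53) = -(-37600)*(-53)/17 = -96*62275/51 = -1992800/17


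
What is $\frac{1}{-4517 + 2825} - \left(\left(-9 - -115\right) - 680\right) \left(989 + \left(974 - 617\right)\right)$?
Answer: $\frac{1307245967}{1692} \approx 7.726 \cdot 10^{5}$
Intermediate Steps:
$\frac{1}{-4517 + 2825} - \left(\left(-9 - -115\right) - 680\right) \left(989 + \left(974 - 617\right)\right) = \frac{1}{-1692} - \left(\left(-9 + 115\right) - 680\right) \left(989 + \left(974 - 617\right)\right) = - \frac{1}{1692} - \left(106 - 680\right) \left(989 + 357\right) = - \frac{1}{1692} - \left(-574\right) 1346 = - \frac{1}{1692} - -772604 = - \frac{1}{1692} + 772604 = \frac{1307245967}{1692}$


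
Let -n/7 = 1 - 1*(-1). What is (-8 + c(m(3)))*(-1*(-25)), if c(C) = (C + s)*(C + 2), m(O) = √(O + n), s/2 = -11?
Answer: -1575 - 500*I*√11 ≈ -1575.0 - 1658.3*I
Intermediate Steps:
s = -22 (s = 2*(-11) = -22)
n = -14 (n = -7*(1 - 1*(-1)) = -7*(1 + 1) = -7*2 = -14)
m(O) = √(-14 + O) (m(O) = √(O - 14) = √(-14 + O))
c(C) = (-22 + C)*(2 + C) (c(C) = (C - 22)*(C + 2) = (-22 + C)*(2 + C))
(-8 + c(m(3)))*(-1*(-25)) = (-8 + (-44 + (√(-14 + 3))² - 20*√(-14 + 3)))*(-1*(-25)) = (-8 + (-44 + (√(-11))² - 20*I*√11))*25 = (-8 + (-44 + (I*√11)² - 20*I*√11))*25 = (-8 + (-44 - 11 - 20*I*√11))*25 = (-8 + (-55 - 20*I*√11))*25 = (-63 - 20*I*√11)*25 = -1575 - 500*I*√11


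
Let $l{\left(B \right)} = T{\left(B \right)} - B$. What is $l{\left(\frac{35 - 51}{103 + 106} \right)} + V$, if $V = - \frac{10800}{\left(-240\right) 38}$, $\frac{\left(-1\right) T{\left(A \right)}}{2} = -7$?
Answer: $\frac{6379}{418} \approx 15.261$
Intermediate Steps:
$T{\left(A \right)} = 14$ ($T{\left(A \right)} = \left(-2\right) \left(-7\right) = 14$)
$l{\left(B \right)} = 14 - B$
$V = \frac{45}{38}$ ($V = - \frac{10800}{-9120} = \left(-10800\right) \left(- \frac{1}{9120}\right) = \frac{45}{38} \approx 1.1842$)
$l{\left(\frac{35 - 51}{103 + 106} \right)} + V = \left(14 - \frac{35 - 51}{103 + 106}\right) + \frac{45}{38} = \left(14 - - \frac{16}{209}\right) + \frac{45}{38} = \left(14 + \frac{16}{209}\right) + \frac{45}{38} = \frac{2942}{209} + \frac{45}{38} = \frac{6379}{418}$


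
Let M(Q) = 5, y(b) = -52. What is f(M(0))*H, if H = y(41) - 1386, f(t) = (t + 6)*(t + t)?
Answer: -158180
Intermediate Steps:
f(t) = 2*t*(6 + t) (f(t) = (6 + t)*(2*t) = 2*t*(6 + t))
H = -1438 (H = -52 - 1386 = -1438)
f(M(0))*H = (2*5*(6 + 5))*(-1438) = (2*5*11)*(-1438) = 110*(-1438) = -158180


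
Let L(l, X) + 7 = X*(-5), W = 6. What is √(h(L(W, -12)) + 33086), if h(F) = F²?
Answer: √35895 ≈ 189.46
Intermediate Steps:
L(l, X) = -7 - 5*X (L(l, X) = -7 + X*(-5) = -7 - 5*X)
√(h(L(W, -12)) + 33086) = √((-7 - 5*(-12))² + 33086) = √((-7 + 60)² + 33086) = √(53² + 33086) = √(2809 + 33086) = √35895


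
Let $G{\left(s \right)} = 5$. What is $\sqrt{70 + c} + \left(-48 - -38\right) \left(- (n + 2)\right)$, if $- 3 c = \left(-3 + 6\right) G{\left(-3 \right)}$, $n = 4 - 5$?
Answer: $10 + \sqrt{65} \approx 18.062$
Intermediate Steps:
$n = -1$ ($n = 4 - 5 = -1$)
$c = -5$ ($c = - \frac{\left(-3 + 6\right) 5}{3} = - \frac{3 \cdot 5}{3} = \left(- \frac{1}{3}\right) 15 = -5$)
$\sqrt{70 + c} + \left(-48 - -38\right) \left(- (n + 2)\right) = \sqrt{70 - 5} + \left(-48 - -38\right) \left(- (-1 + 2)\right) = \sqrt{65} + \left(-48 + 38\right) \left(\left(-1\right) 1\right) = \sqrt{65} - -10 = \sqrt{65} + 10 = 10 + \sqrt{65}$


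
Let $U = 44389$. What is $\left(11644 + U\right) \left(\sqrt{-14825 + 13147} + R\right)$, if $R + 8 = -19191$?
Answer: $-1075777567 + 56033 i \sqrt{1678} \approx -1.0758 \cdot 10^{9} + 2.2953 \cdot 10^{6} i$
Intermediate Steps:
$R = -19199$ ($R = -8 - 19191 = -19199$)
$\left(11644 + U\right) \left(\sqrt{-14825 + 13147} + R\right) = \left(11644 + 44389\right) \left(\sqrt{-14825 + 13147} - 19199\right) = 56033 \left(\sqrt{-1678} - 19199\right) = 56033 \left(i \sqrt{1678} - 19199\right) = 56033 \left(-19199 + i \sqrt{1678}\right) = -1075777567 + 56033 i \sqrt{1678}$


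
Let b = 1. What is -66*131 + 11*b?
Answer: -8635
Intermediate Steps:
-66*131 + 11*b = -66*131 + 11*1 = -8646 + 11 = -8635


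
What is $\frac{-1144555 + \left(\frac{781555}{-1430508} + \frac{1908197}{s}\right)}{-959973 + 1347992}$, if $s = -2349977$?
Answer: $- \frac{3847610355799417691}{1304388300103676004} \approx -2.9497$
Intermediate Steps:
$\frac{-1144555 + \left(\frac{781555}{-1430508} + \frac{1908197}{s}\right)}{-959973 + 1347992} = \frac{-1144555 + \left(\frac{781555}{-1430508} + \frac{1908197}{-2349977}\right)}{-959973 + 1347992} = \frac{-1144555 + \left(781555 \left(- \frac{1}{1430508}\right) + 1908197 \left(- \frac{1}{2349977}\right)\right)}{388019} = \left(-1144555 - \frac{4566327348311}{3361660898316}\right) \frac{1}{388019} = \left(- \frac{3847610355799417691}{3361660898316}\right) \frac{1}{388019} = - \frac{3847610355799417691}{1304388300103676004}$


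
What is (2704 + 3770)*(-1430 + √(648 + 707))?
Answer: -9257820 + 6474*√1355 ≈ -9.0195e+6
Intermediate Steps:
(2704 + 3770)*(-1430 + √(648 + 707)) = 6474*(-1430 + √1355) = -9257820 + 6474*√1355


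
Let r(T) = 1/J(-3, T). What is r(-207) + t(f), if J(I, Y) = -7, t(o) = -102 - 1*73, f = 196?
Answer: -1226/7 ≈ -175.14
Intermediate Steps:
t(o) = -175 (t(o) = -102 - 73 = -175)
r(T) = -⅐ (r(T) = 1/(-7) = -⅐)
r(-207) + t(f) = -⅐ - 175 = -1226/7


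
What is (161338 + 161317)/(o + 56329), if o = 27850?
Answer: 322655/84179 ≈ 3.8330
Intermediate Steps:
(161338 + 161317)/(o + 56329) = (161338 + 161317)/(27850 + 56329) = 322655/84179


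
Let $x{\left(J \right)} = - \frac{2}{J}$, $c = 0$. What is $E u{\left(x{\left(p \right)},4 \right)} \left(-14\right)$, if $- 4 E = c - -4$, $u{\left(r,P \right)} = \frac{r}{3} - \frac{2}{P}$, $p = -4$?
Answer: $- \frac{14}{3} \approx -4.6667$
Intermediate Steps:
$u{\left(r,P \right)} = - \frac{2}{P} + \frac{r}{3}$ ($u{\left(r,P \right)} = r \frac{1}{3} - \frac{2}{P} = \frac{r}{3} - \frac{2}{P} = - \frac{2}{P} + \frac{r}{3}$)
$E = -1$ ($E = - \frac{0 - -4}{4} = - \frac{0 + 4}{4} = \left(- \frac{1}{4}\right) 4 = -1$)
$E u{\left(x{\left(p \right)},4 \right)} \left(-14\right) = - (- \frac{2}{4} + \frac{\left(-2\right) \frac{1}{-4}}{3}) \left(-14\right) = - (\left(-2\right) \frac{1}{4} + \frac{\left(-2\right) \left(- \frac{1}{4}\right)}{3}) \left(-14\right) = - (- \frac{1}{2} + \frac{1}{3} \cdot \frac{1}{2}) \left(-14\right) = - (- \frac{1}{2} + \frac{1}{6}) \left(-14\right) = \left(-1\right) \left(- \frac{1}{3}\right) \left(-14\right) = \frac{1}{3} \left(-14\right) = - \frac{14}{3}$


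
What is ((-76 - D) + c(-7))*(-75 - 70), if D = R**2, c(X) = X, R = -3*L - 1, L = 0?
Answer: 12180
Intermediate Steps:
R = -1 (R = -3*0 - 1 = 0 - 1 = -1)
D = 1 (D = (-1)**2 = 1)
((-76 - D) + c(-7))*(-75 - 70) = ((-76 - 1*1) - 7)*(-75 - 70) = ((-76 - 1) - 7)*(-145) = (-77 - 7)*(-145) = -84*(-145) = 12180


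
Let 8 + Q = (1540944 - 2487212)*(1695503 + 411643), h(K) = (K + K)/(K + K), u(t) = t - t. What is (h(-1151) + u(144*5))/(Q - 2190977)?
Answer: -1/1993927022113 ≈ -5.0152e-13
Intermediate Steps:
u(t) = 0
h(K) = 1 (h(K) = (2*K)/((2*K)) = (2*K)*(1/(2*K)) = 1)
Q = -1993924831136 (Q = -8 + (1540944 - 2487212)*(1695503 + 411643) = -8 - 946268*2107146 = -8 - 1993924831128 = -1993924831136)
(h(-1151) + u(144*5))/(Q - 2190977) = (1 + 0)/(-1993924831136 - 2190977) = 1/(-1993927022113) = 1*(-1/1993927022113) = -1/1993927022113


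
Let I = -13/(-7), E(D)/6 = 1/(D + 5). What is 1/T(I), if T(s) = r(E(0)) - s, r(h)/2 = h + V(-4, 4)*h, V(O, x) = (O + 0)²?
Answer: 35/1363 ≈ 0.025679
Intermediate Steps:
E(D) = 6/(5 + D) (E(D) = 6/(D + 5) = 6/(5 + D))
V(O, x) = O²
I = 13/7 (I = -13*(-⅐) = 13/7 ≈ 1.8571)
r(h) = 34*h (r(h) = 2*(h + (-4)²*h) = 2*(h + 16*h) = 2*(17*h) = 34*h)
T(s) = 204/5 - s (T(s) = 34*(6/(5 + 0)) - s = 34*(6/5) - s = 204/5 - s)
1/T(I) = 1/(204/5 - 1*13/7) = 1/(204/5 - 13/7) = 1/(1363/35) = 35/1363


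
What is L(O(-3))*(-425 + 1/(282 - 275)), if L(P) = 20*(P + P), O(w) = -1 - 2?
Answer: 356880/7 ≈ 50983.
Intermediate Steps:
O(w) = -3
L(P) = 40*P (L(P) = 20*(2*P) = 40*P)
L(O(-3))*(-425 + 1/(282 - 275)) = (40*(-3))*(-425 + 1/(282 - 275)) = -120*(-425 + 1/7) = -120*(-425 + ⅐) = -120*(-2974/7) = 356880/7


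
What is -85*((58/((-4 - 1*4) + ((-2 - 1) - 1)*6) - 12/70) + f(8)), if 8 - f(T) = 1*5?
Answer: -9673/112 ≈ -86.366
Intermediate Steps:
f(T) = 3 (f(T) = 8 - 5 = 3)
-85*((58/((-4 - 1*4) + ((-2 - 1) - 1)*6) - 12/70) + f(8)) = -85*((58/((-4 - 1*4) + ((-2 - 1) - 1)*6) - 12/70) + 3) = -85*((58/((-4 - 4) + (-3 - 1)*6) - 12*1/70) + 3) = -85*((58/(-8 - 4*6) - 6/35) + 3) = -85*((58/(-8 - 24) - 6/35) + 3) = -85*((58/(-32) - 6/35) + 3) = -85*((58*(-1/32) - 6/35) + 3) = -85*((-29/16 - 6/35) + 3) = -85*(-1111/560 + 3) = -85*569/560 = -9673/112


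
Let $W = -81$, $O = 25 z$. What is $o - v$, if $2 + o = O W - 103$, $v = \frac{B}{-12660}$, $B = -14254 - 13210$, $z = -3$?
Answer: $\frac{18888184}{3165} \approx 5967.8$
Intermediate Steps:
$O = -75$ ($O = 25 \left(-3\right) = -75$)
$B = -27464$ ($B = -14254 - 13210 = -27464$)
$v = \frac{6866}{3165}$ ($v = - \frac{27464}{-12660} = \left(-27464\right) \left(- \frac{1}{12660}\right) = \frac{6866}{3165} \approx 2.1694$)
$o = 5970$ ($o = -2 - -5972 = -2 + \left(6075 - 103\right) = -2 + 5972 = 5970$)
$o - v = 5970 - \frac{6866}{3165} = \frac{18888184}{3165}$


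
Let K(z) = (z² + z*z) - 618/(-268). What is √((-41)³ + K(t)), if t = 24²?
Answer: √10677235642/134 ≈ 771.13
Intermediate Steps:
t = 576
K(z) = 309/134 + 2*z² (K(z) = (z² + z²) - 618*(-1/268) = 2*z² + 309/134 = 309/134 + 2*z²)
√((-41)³ + K(t)) = √((-41)³ + (309/134 + 2*576²)) = √(-68921 + (309/134 + 2*331776)) = √(-68921 + (309/134 + 663552)) = √(-68921 + 88916277/134) = √(79680863/134) = √10677235642/134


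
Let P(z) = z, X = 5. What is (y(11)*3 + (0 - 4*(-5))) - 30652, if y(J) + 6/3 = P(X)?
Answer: -30623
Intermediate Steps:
y(J) = 3 (y(J) = -2 + 5 = 3)
(y(11)*3 + (0 - 4*(-5))) - 30652 = (3*3 + (0 - 4*(-5))) - 30652 = (9 + (0 + 20)) - 30652 = (9 + 20) - 30652 = 29 - 30652 = -30623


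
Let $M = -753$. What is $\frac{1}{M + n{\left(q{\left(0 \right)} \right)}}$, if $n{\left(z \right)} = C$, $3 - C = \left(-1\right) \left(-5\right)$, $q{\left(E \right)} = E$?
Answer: $- \frac{1}{755} \approx -0.0013245$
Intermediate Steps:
$C = -2$ ($C = 3 - \left(-1\right) \left(-5\right) = 3 - 5 = -2$)
$n{\left(z \right)} = -2$
$\frac{1}{M + n{\left(q{\left(0 \right)} \right)}} = \frac{1}{-753 - 2} = \frac{1}{-755} = - \frac{1}{755}$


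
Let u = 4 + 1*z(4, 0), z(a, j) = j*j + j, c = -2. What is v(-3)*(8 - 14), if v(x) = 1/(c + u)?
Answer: -3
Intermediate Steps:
z(a, j) = j + j**2 (z(a, j) = j**2 + j = j + j**2)
u = 4 (u = 4 + 1*(0*(1 + 0)) = 4 + 1*(0*1) = 4 + 1*0 = 4 + 0 = 4)
v(x) = 1/2 (v(x) = 1/(-2 + 4) = 1/2)
v(-3)*(8 - 14) = (8 - 14)/2 = (1/2)*(-6) = -3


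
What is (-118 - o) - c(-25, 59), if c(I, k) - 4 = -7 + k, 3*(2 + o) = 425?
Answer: -941/3 ≈ -313.67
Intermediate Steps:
o = 419/3 (o = -2 + (⅓)*425 = -2 + 425/3 = 419/3 ≈ 139.67)
c(I, k) = -3 + k (c(I, k) = 4 + (-7 + k) = -3 + k)
(-118 - o) - c(-25, 59) = (-118 - 1*419/3) - (-3 + 59) = (-118 - 419/3) - 1*56 = -773/3 - 56 = -941/3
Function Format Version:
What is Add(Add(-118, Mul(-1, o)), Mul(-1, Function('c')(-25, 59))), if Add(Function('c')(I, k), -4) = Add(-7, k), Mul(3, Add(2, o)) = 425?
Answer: Rational(-941, 3) ≈ -313.67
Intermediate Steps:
o = Rational(419, 3) (o = Add(-2, Mul(Rational(1, 3), 425)) = Add(-2, Rational(425, 3)) = Rational(419, 3) ≈ 139.67)
Function('c')(I, k) = Add(-3, k) (Function('c')(I, k) = Add(4, Add(-7, k)) = Add(-3, k))
Add(Add(-118, Mul(-1, o)), Mul(-1, Function('c')(-25, 59))) = Add(Add(-118, Mul(-1, Rational(419, 3))), Mul(-1, Add(-3, 59))) = Add(Add(-118, Rational(-419, 3)), Mul(-1, 56)) = Add(Rational(-773, 3), -56) = Rational(-941, 3)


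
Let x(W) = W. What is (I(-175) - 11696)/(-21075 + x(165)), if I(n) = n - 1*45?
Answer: 1986/3485 ≈ 0.56987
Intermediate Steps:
I(n) = -45 + n (I(n) = n - 45 = -45 + n)
(I(-175) - 11696)/(-21075 + x(165)) = ((-45 - 175) - 11696)/(-21075 + 165) = (-220 - 11696)/(-20910) = -11916*(-1/20910) = 1986/3485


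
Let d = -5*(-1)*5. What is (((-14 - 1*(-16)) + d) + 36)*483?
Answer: 30429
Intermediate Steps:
d = 25 (d = 5*5 = 25)
(((-14 - 1*(-16)) + d) + 36)*483 = (((-14 - 1*(-16)) + 25) + 36)*483 = (((-14 + 16) + 25) + 36)*483 = ((2 + 25) + 36)*483 = (27 + 36)*483 = 63*483 = 30429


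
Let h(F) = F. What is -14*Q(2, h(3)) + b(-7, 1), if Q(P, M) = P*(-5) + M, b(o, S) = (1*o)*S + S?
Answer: 92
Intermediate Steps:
b(o, S) = S + S*o (b(o, S) = o*S + S = S*o + S = S + S*o)
Q(P, M) = M - 5*P (Q(P, M) = -5*P + M = M - 5*P)
-14*Q(2, h(3)) + b(-7, 1) = -14*(3 - 5*2) + 1*(1 - 7) = -14*(3 - 10) + 1*(-6) = -14*(-7) - 6 = 98 - 6 = 92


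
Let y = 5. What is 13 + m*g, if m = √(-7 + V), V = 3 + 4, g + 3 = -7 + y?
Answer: 13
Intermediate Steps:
g = -5 (g = -3 + (-7 + 5) = -3 - 2 = -5)
V = 7
m = 0 (m = √(-7 + 7) = √0 = 0)
13 + m*g = 13 + 0*(-5) = 13 + 0 = 13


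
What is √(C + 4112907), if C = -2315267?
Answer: 2*√449410 ≈ 1340.8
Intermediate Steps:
√(C + 4112907) = √(-2315267 + 4112907) = √1797640 = 2*√449410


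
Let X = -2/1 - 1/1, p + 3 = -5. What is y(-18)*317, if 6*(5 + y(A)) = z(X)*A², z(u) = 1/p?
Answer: -14899/4 ≈ -3724.8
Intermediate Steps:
p = -8 (p = -3 - 5 = -8)
X = -3 (X = -2*1 - 1*1 = -2 - 1 = -3)
z(u) = -⅛ (z(u) = 1/(-8) = -⅛)
y(A) = -5 - A²/48 (y(A) = -5 + (-A²/8)/6 = -5 - A²/48)
y(-18)*317 = (-5 - 1/48*(-18)²)*317 = (-5 - 1/48*324)*317 = (-5 - 27/4)*317 = -47/4*317 = -14899/4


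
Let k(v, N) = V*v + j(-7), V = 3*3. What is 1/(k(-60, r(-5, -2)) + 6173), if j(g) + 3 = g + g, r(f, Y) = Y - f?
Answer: 1/5616 ≈ 0.00017806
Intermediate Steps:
V = 9
j(g) = -3 + 2*g (j(g) = -3 + (g + g) = -3 + 2*g)
k(v, N) = -17 + 9*v (k(v, N) = 9*v + (-3 + 2*(-7)) = 9*v + (-3 - 14) = 9*v - 17 = -17 + 9*v)
1/(k(-60, r(-5, -2)) + 6173) = 1/((-17 + 9*(-60)) + 6173) = 1/((-17 - 540) + 6173) = 1/(-557 + 6173) = 1/5616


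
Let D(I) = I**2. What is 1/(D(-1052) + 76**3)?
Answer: 1/1545680 ≈ 6.4696e-7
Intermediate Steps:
1/(D(-1052) + 76**3) = 1/((-1052)**2 + 76**3) = 1/(1106704 + 438976) = 1/1545680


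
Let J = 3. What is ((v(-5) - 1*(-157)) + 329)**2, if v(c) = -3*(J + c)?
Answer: 242064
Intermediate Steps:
v(c) = -9 - 3*c (v(c) = -3*(3 + c) = -9 - 3*c)
((v(-5) - 1*(-157)) + 329)**2 = (((-9 - 3*(-5)) - 1*(-157)) + 329)**2 = (((-9 + 15) + 157) + 329)**2 = ((6 + 157) + 329)**2 = (163 + 329)**2 = 492**2 = 242064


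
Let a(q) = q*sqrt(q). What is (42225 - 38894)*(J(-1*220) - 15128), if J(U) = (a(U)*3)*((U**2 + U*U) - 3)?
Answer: -50391368 - 425608665240*I*sqrt(55) ≈ -5.0391e+7 - 3.1564e+12*I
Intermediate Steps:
a(q) = q**(3/2)
J(U) = 3*U**(3/2)*(-3 + 2*U**2) (J(U) = (U**(3/2)*3)*((U**2 + U*U) - 3) = (3*U**(3/2))*((U**2 + U**2) - 3) = (3*U**(3/2))*(2*U**2 - 3) = (3*U**(3/2))*(-3 + 2*U**2) = 3*U**(3/2)*(-3 + 2*U**2))
(42225 - 38894)*(J(-1*220) - 15128) = (42225 - 38894)*((-1*220)**(3/2)*(-9 + 6*(-1*220)**2) - 15128) = 3331*((-220)**(3/2)*(-9 + 6*(-220)**2) - 15128) = 3331*((-440*I*sqrt(55))*(-9 + 6*48400) - 15128) = 3331*((-440*I*sqrt(55))*(-9 + 290400) - 15128) = 3331*(-440*I*sqrt(55)*290391 - 15128) = 3331*(-127772040*I*sqrt(55) - 15128) = 3331*(-15128 - 127772040*I*sqrt(55)) = -50391368 - 425608665240*I*sqrt(55)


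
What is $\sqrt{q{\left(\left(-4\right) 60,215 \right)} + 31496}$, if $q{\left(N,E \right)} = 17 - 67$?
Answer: $3 \sqrt{3494} \approx 177.33$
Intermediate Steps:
$q{\left(N,E \right)} = -50$
$\sqrt{q{\left(\left(-4\right) 60,215 \right)} + 31496} = \sqrt{-50 + 31496} = \sqrt{31446} = 3 \sqrt{3494}$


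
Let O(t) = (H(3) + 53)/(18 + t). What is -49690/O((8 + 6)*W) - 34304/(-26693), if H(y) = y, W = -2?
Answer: 3316418181/373702 ≈ 8874.5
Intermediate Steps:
O(t) = 56/(18 + t) (O(t) = (3 + 53)/(18 + t) = 56/(18 + t))
-49690/O((8 + 6)*W) - 34304/(-26693) = -49690/(56/(18 + (8 + 6)*(-2))) - 34304/(-26693) = -49690/(56/(18 + 14*(-2))) - 34304*(-1/26693) = -49690/(56/(18 - 28)) + 34304/26693 = -49690/(56/(-10)) + 34304/26693 = -49690/(56*(-⅒)) + 34304/26693 = -49690/(-28/5) + 34304/26693 = -49690*(-5/28) + 34304/26693 = 124225/14 + 34304/26693 = 3316418181/373702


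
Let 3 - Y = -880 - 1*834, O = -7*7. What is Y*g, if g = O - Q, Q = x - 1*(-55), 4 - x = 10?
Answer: -168266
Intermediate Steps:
x = -6 (x = 4 - 1*10 = 4 - 10 = -6)
Q = 49 (Q = -6 - 1*(-55) = -6 + 55 = 49)
O = -49
Y = 1717 (Y = 3 - (-880 - 1*834) = 3 - (-880 - 834) = 3 - 1*(-1714) = 3 + 1714 = 1717)
g = -98 (g = -49 - 1*49 = -49 - 49 = -98)
Y*g = 1717*(-98) = -168266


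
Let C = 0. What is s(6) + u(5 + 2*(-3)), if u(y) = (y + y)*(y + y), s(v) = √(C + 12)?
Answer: 4 + 2*√3 ≈ 7.4641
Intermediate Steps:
s(v) = 2*√3 (s(v) = √(0 + 12) = √12 = 2*√3)
u(y) = 4*y² (u(y) = (2*y)*(2*y) = 4*y²)
s(6) + u(5 + 2*(-3)) = 2*√3 + 4*(5 + 2*(-3))² = 2*√3 + 4*(5 - 6)² = 2*√3 + 4*(-1)² = 2*√3 + 4*1 = 2*√3 + 4 = 4 + 2*√3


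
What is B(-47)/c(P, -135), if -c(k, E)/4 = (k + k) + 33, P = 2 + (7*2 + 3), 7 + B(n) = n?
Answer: 27/142 ≈ 0.19014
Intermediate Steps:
B(n) = -7 + n
P = 19 (P = 2 + (14 + 3) = 2 + 17 = 19)
c(k, E) = -132 - 8*k (c(k, E) = -4*((k + k) + 33) = -4*(2*k + 33) = -4*(33 + 2*k) = -132 - 8*k)
B(-47)/c(P, -135) = (-7 - 47)/(-132 - 8*19) = -54/(-132 - 152) = -54/(-284) = -54*(-1/284) = 27/142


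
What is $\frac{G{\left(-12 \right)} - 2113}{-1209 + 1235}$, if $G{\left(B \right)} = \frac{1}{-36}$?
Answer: $- \frac{76069}{936} \approx -81.27$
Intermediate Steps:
$G{\left(B \right)} = - \frac{1}{36}$
$\frac{G{\left(-12 \right)} - 2113}{-1209 + 1235} = \frac{- \frac{1}{36} - 2113}{-1209 + 1235} = - \frac{76069}{36 \cdot 26} = \left(- \frac{76069}{36}\right) \frac{1}{26} = - \frac{76069}{936}$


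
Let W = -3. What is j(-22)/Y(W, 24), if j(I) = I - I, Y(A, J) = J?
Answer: 0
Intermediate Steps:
j(I) = 0
j(-22)/Y(W, 24) = 0/24 = 0*(1/24) = 0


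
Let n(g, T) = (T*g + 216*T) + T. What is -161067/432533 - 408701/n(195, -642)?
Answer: 2531581205/2158617144 ≈ 1.1728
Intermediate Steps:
n(g, T) = 217*T + T*g (n(g, T) = (216*T + T*g) + T = 217*T + T*g)
-161067/432533 - 408701/n(195, -642) = -161067/432533 - 408701*(-1/(642*(217 + 195))) = -161067*1/432533 - 408701/((-642*412)) = -3039/8161 - 408701/(-264504) = -3039/8161 - 408701*(-1/264504) = -3039/8161 + 408701/264504 = 2531581205/2158617144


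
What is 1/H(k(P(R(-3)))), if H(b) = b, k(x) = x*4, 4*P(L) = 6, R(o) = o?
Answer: ⅙ ≈ 0.16667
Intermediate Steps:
P(L) = 3/2 (P(L) = (¼)*6 = 3/2)
k(x) = 4*x
1/H(k(P(R(-3)))) = 1/(4*(3/2)) = 1/6 = ⅙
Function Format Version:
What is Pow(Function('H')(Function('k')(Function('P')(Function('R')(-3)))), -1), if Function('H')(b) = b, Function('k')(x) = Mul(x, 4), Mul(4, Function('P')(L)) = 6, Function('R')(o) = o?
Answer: Rational(1, 6) ≈ 0.16667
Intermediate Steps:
Function('P')(L) = Rational(3, 2) (Function('P')(L) = Mul(Rational(1, 4), 6) = Rational(3, 2))
Function('k')(x) = Mul(4, x)
Pow(Function('H')(Function('k')(Function('P')(Function('R')(-3)))), -1) = Pow(Mul(4, Rational(3, 2)), -1) = Pow(6, -1) = Rational(1, 6)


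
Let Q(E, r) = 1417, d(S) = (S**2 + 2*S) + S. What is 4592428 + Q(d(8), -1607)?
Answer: 4593845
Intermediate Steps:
d(S) = S**2 + 3*S
4592428 + Q(d(8), -1607) = 4592428 + 1417 = 4593845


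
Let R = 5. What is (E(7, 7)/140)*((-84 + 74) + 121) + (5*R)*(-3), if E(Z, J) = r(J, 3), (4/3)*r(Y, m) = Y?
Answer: -5667/80 ≈ -70.838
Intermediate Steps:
r(Y, m) = 3*Y/4
E(Z, J) = 3*J/4
(E(7, 7)/140)*((-84 + 74) + 121) + (5*R)*(-3) = (((3/4)*7)/140)*((-84 + 74) + 121) + (5*5)*(-3) = ((21/4)*(1/140))*(-10 + 121) + 25*(-3) = (3/80)*111 - 75 = 333/80 - 75 = -5667/80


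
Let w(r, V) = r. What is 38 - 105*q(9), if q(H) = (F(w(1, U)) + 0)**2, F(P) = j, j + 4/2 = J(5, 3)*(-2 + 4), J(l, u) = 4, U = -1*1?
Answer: -3742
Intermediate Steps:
U = -1
j = 6 (j = -2 + 4*(-2 + 4) = -2 + 4*2 = -2 + 8 = 6)
F(P) = 6
q(H) = 36 (q(H) = (6 + 0)**2 = 6**2 = 36)
38 - 105*q(9) = 38 - 105*36 = 38 - 3780 = -3742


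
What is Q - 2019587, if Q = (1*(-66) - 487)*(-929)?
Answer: -1505850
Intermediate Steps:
Q = 513737 (Q = (-66 - 487)*(-929) = -553*(-929) = 513737)
Q - 2019587 = 513737 - 2019587 = -1505850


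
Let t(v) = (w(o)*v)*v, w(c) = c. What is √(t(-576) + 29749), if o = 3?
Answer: √1025077 ≈ 1012.5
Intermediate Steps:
t(v) = 3*v² (t(v) = (3*v)*v = 3*v²)
√(t(-576) + 29749) = √(3*(-576)² + 29749) = √(3*331776 + 29749) = √(995328 + 29749) = √1025077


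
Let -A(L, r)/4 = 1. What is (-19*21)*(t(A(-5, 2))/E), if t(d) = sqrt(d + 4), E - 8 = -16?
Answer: 0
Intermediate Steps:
E = -8 (E = 8 - 16 = -8)
A(L, r) = -4 (A(L, r) = -4*1 = -4)
t(d) = sqrt(4 + d)
(-19*21)*(t(A(-5, 2))/E) = (-19*21)*(sqrt(4 - 4)/(-8)) = -399*sqrt(0)*(-1)/8 = -0*(-1)/8 = -399*0 = 0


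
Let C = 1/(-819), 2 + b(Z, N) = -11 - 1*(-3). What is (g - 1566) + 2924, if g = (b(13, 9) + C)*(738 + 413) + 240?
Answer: -8119079/819 ≈ -9913.4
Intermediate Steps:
b(Z, N) = -10 (b(Z, N) = -2 + (-11 - 1*(-3)) = -2 + (-11 + 3) = -2 - 8 = -10)
C = -1/819 ≈ -0.0012210
g = -9231281/819 (g = (-10 - 1/819)*(738 + 413) + 240 = -8191/819*1151 + 240 = -9427841/819 + 240 = -9231281/819 ≈ -11271.)
(g - 1566) + 2924 = (-9231281/819 - 1566) + 2924 = -10513835/819 + 2924 = -8119079/819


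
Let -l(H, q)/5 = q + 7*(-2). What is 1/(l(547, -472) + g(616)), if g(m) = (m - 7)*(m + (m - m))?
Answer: 1/377574 ≈ 2.6485e-6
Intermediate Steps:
g(m) = m*(-7 + m) (g(m) = (-7 + m)*(m + 0) = (-7 + m)*m = m*(-7 + m))
l(H, q) = 70 - 5*q (l(H, q) = -5*(q + 7*(-2)) = -5*(q - 14) = -5*(-14 + q) = 70 - 5*q)
1/(l(547, -472) + g(616)) = 1/((70 - 5*(-472)) + 616*(-7 + 616)) = 1/((70 + 2360) + 616*609) = 1/(2430 + 375144) = 1/377574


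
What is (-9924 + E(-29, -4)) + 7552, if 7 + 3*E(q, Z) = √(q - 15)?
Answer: -7123/3 + 2*I*√11/3 ≈ -2374.3 + 2.2111*I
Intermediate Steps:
E(q, Z) = -7/3 + √(-15 + q)/3 (E(q, Z) = -7/3 + √(q - 15)/3 = -7/3 + √(-15 + q)/3)
(-9924 + E(-29, -4)) + 7552 = (-9924 + (-7/3 + √(-15 - 29)/3)) + 7552 = (-9924 + (-7/3 + √(-44)/3)) + 7552 = (-9924 + (-7/3 + (2*I*√11)/3)) + 7552 = (-9924 + (-7/3 + 2*I*√11/3)) + 7552 = (-29779/3 + 2*I*√11/3) + 7552 = -7123/3 + 2*I*√11/3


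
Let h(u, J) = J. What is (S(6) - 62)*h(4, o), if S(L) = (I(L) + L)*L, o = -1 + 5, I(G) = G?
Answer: 40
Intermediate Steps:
o = 4
S(L) = 2*L**2 (S(L) = (L + L)*L = (2*L)*L = 2*L**2)
(S(6) - 62)*h(4, o) = (2*6**2 - 62)*4 = (2*36 - 62)*4 = (72 - 62)*4 = 10*4 = 40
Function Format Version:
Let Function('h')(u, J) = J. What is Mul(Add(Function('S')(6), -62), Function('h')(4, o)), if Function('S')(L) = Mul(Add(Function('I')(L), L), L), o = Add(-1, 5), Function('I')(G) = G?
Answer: 40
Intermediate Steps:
o = 4
Function('S')(L) = Mul(2, Pow(L, 2)) (Function('S')(L) = Mul(Add(L, L), L) = Mul(Mul(2, L), L) = Mul(2, Pow(L, 2)))
Mul(Add(Function('S')(6), -62), Function('h')(4, o)) = Mul(Add(Mul(2, Pow(6, 2)), -62), 4) = Mul(Add(Mul(2, 36), -62), 4) = Mul(Add(72, -62), 4) = Mul(10, 4) = 40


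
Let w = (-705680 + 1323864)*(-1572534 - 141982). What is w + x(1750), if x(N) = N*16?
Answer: -1059886330944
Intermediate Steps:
w = -1059886358944 (w = 618184*(-1714516) = -1059886358944)
x(N) = 16*N
w + x(1750) = -1059886358944 + 16*1750 = -1059886358944 + 28000 = -1059886330944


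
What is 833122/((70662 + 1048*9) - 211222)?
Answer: -416561/65564 ≈ -6.3535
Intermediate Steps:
833122/((70662 + 1048*9) - 211222) = 833122/((70662 + 9432) - 211222) = 833122/(80094 - 211222) = 833122/(-131128) = 833122*(-1/131128) = -416561/65564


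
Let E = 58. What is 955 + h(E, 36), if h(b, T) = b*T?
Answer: 3043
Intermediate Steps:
h(b, T) = T*b
955 + h(E, 36) = 955 + 36*58 = 955 + 2088 = 3043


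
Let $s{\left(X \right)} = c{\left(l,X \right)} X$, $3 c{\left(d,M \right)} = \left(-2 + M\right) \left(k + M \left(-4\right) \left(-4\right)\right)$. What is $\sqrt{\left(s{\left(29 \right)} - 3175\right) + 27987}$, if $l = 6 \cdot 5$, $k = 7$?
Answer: $\sqrt{147743} \approx 384.37$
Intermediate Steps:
$l = 30$
$c{\left(d,M \right)} = \frac{\left(-2 + M\right) \left(7 + 16 M\right)}{3}$ ($c{\left(d,M \right)} = \frac{\left(-2 + M\right) \left(7 + M \left(-4\right) \left(-4\right)\right)}{3} = \frac{\left(-2 + M\right) \left(7 + - 4 M \left(-4\right)\right)}{3} = \frac{\left(-2 + M\right) \left(7 + 16 M\right)}{3}$)
$s{\left(X \right)} = X \left(- \frac{14}{3} - \frac{25 X}{3} + \frac{16 X^{2}}{3}\right)$ ($s{\left(X \right)} = \left(- \frac{14}{3} - \frac{25 X}{3} + \frac{16 X^{2}}{3}\right) X = X \left(- \frac{14}{3} - \frac{25 X}{3} + \frac{16 X^{2}}{3}\right)$)
$\sqrt{\left(s{\left(29 \right)} - 3175\right) + 27987} = \sqrt{\left(\frac{1}{3} \cdot 29 \left(-14 - 725 + 16 \cdot 29^{2}\right) - 3175\right) + 27987} = \sqrt{\left(\frac{1}{3} \cdot 29 \left(-14 - 725 + 16 \cdot 841\right) - 3175\right) + 27987} = \sqrt{\left(\frac{1}{3} \cdot 29 \left(-14 - 725 + 13456\right) - 3175\right) + 27987} = \sqrt{\left(\frac{1}{3} \cdot 29 \cdot 12717 - 3175\right) + 27987} = \sqrt{\left(122931 - 3175\right) + 27987} = \sqrt{119756 + 27987} = \sqrt{147743}$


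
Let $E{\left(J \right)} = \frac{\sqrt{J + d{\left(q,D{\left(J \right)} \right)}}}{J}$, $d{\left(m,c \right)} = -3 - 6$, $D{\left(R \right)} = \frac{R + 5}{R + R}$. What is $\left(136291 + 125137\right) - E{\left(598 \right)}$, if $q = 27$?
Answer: $261428 - \frac{\sqrt{589}}{598} \approx 2.6143 \cdot 10^{5}$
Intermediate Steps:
$D{\left(R \right)} = \frac{5 + R}{2 R}$
$d{\left(m,c \right)} = -9$
$E{\left(J \right)} = \frac{\sqrt{-9 + J}}{J}$ ($E{\left(J \right)} = \frac{\sqrt{J - 9}}{J} = \frac{\sqrt{-9 + J}}{J}$)
$\left(136291 + 125137\right) - E{\left(598 \right)} = \left(136291 + 125137\right) - \frac{\sqrt{-9 + 598}}{598} = 261428 - \frac{\sqrt{589}}{598}$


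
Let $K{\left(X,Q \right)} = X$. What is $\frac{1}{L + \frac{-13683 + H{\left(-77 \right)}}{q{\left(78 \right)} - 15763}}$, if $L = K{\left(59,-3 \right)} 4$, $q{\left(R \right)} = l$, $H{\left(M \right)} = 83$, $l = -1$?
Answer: $\frac{3941}{933476} \approx 0.0042219$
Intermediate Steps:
$q{\left(R \right)} = -1$
$L = 236$ ($L = 59 \cdot 4 = 236$)
$\frac{1}{L + \frac{-13683 + H{\left(-77 \right)}}{q{\left(78 \right)} - 15763}} = \frac{1}{236 + \frac{-13683 + 83}{-1 - 15763}} = \frac{1}{236 - \frac{13600}{-1 - 15763}} = \frac{1}{236 - \frac{13600}{-15764}} = \frac{1}{236 - - \frac{3400}{3941}} = \frac{1}{236 + \frac{3400}{3941}} = \frac{1}{\frac{933476}{3941}} = \frac{3941}{933476}$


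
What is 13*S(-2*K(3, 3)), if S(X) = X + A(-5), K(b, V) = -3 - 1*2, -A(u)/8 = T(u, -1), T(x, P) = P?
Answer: 234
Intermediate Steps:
A(u) = 8 (A(u) = -8*(-1) = 8)
K(b, V) = -5 (K(b, V) = -3 - 2 = -5)
S(X) = 8 + X (S(X) = X + 8 = 8 + X)
13*S(-2*K(3, 3)) = 13*(8 - 2*(-5)) = 13*(8 + 10) = 13*18 = 234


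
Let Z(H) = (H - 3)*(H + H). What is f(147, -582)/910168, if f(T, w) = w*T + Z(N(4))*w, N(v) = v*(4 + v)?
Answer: -582873/455084 ≈ -1.2808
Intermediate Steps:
Z(H) = 2*H*(-3 + H) (Z(H) = (-3 + H)*(2*H) = 2*H*(-3 + H))
f(T, w) = 1856*w + T*w (f(T, w) = w*T + (2*(4*(4 + 4))*(-3 + 4*(4 + 4)))*w = T*w + (2*(4*8)*(-3 + 4*8))*w = T*w + (2*32*(-3 + 32))*w = T*w + (2*32*29)*w = T*w + 1856*w = 1856*w + T*w)
f(147, -582)/910168 = -582*(1856 + 147)/910168 = -582*2003*(1/910168) = -1165746*1/910168 = -582873/455084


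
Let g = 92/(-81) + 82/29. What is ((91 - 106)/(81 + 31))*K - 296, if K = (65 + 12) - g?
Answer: -26842511/87696 ≈ -306.09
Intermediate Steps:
g = 3974/2349 (g = 92*(-1/81) + 82*(1/29) = -92/81 + 82/29 = 3974/2349 ≈ 1.6918)
K = 176899/2349 (K = (65 + 12) - 1*3974/2349 = 77 - 3974/2349 = 176899/2349 ≈ 75.308)
((91 - 106)/(81 + 31))*K - 296 = ((91 - 106)/(81 + 31))*(176899/2349) - 296 = -15/112*(176899/2349) - 296 = -15*1/112*(176899/2349) - 296 = -15/112*176899/2349 - 296 = -884495/87696 - 296 = -26842511/87696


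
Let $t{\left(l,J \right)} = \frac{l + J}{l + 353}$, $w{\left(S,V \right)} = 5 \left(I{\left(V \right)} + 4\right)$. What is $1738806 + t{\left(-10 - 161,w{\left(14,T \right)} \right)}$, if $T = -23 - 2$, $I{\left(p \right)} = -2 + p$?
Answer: $\frac{12171631}{7} \approx 1.7388 \cdot 10^{6}$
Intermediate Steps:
$T = -25$
$w{\left(S,V \right)} = 10 + 5 V$ ($w{\left(S,V \right)} = 5 \left(\left(-2 + V\right) + 4\right) = 5 \left(2 + V\right) = 10 + 5 V$)
$t{\left(l,J \right)} = \frac{J + l}{353 + l}$
$1738806 + t{\left(-10 - 161,w{\left(14,T \right)} \right)} = 1738806 + \frac{\left(10 + 5 \left(-25\right)\right) - 171}{353 - 171} = 1738806 + \frac{\left(10 - 125\right) - 171}{353 - 171} = 1738806 + \frac{-115 - 171}{353 - 171} = 1738806 + \frac{1}{182} \left(-286\right) = 1738806 - \frac{11}{7} = \frac{12171631}{7}$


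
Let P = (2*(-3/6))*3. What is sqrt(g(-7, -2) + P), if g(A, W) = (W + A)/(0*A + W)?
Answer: sqrt(6)/2 ≈ 1.2247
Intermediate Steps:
P = -3 (P = (2*(-3*1/6))*3 = (2*(-1/2))*3 = -1*3 = -3)
g(A, W) = (A + W)/W (g(A, W) = (A + W)/(0 + W) = (A + W)/W)
sqrt(g(-7, -2) + P) = sqrt((-7 - 2)/(-2) - 3) = sqrt(-1/2*(-9) - 3) = sqrt(9/2 - 3) = sqrt(3/2) = sqrt(6)/2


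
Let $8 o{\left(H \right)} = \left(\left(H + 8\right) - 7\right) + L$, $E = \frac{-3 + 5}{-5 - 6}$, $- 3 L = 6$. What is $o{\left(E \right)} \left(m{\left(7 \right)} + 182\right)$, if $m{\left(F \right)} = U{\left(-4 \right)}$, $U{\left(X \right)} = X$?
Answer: $- \frac{1157}{44} \approx -26.295$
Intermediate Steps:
$m{\left(F \right)} = -4$
$L = -2$ ($L = \left(- \frac{1}{3}\right) 6 = -2$)
$E = - \frac{2}{11}$ ($E = \frac{2}{-11} = 2 \left(- \frac{1}{11}\right) = - \frac{2}{11} \approx -0.18182$)
$o{\left(H \right)} = - \frac{1}{8} + \frac{H}{8}$ ($o{\left(H \right)} = \frac{\left(\left(H + 8\right) - 7\right) - 2}{8} = \frac{\left(\left(8 + H\right) - 7\right) - 2}{8} = \frac{\left(1 + H\right) - 2}{8} = \frac{-1 + H}{8} = - \frac{1}{8} + \frac{H}{8}$)
$o{\left(E \right)} \left(m{\left(7 \right)} + 182\right) = \left(- \frac{1}{8} + \frac{1}{8} \left(- \frac{2}{11}\right)\right) \left(-4 + 182\right) = \left(- \frac{1}{8} - \frac{1}{44}\right) 178 = \left(- \frac{13}{88}\right) 178 = - \frac{1157}{44}$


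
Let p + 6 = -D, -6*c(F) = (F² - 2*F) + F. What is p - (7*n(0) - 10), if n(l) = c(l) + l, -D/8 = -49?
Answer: -388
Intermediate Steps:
D = 392 (D = -8*(-49) = 392)
c(F) = -F²/6 + F/6 (c(F) = -((F² - 2*F) + F)/6 = -(F² - F)/6 = -F²/6 + F/6)
p = -398 (p = -6 - 1*392 = -6 - 392 = -398)
n(l) = l + l*(1 - l)/6 (n(l) = l*(1 - l)/6 + l = l + l*(1 - l)/6)
p - (7*n(0) - 10) = -398 - (7*((⅙)*0*(7 - 1*0)) - 10) = -398 - (7*((⅙)*0*(7 + 0)) - 10) = -398 - (7*((⅙)*0*7) - 10) = -398 - (7*0 - 10) = -398 - (0 - 10) = -398 - 1*(-10) = -398 + 10 = -388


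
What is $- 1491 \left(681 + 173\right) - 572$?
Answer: $-1273886$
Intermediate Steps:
$- 1491 \left(681 + 173\right) - 572 = \left(-1491\right) 854 - 572 = -1273314 - 572 = -1273886$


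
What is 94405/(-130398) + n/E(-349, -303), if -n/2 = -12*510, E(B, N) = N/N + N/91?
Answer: -36315630545/6911094 ≈ -5254.7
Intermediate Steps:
E(B, N) = 1 + N/91 (E(B, N) = 1 + N*(1/91) = 1 + N/91)
n = 12240 (n = -(-24)*510 = -2*(-6120) = 12240)
94405/(-130398) + n/E(-349, -303) = 94405/(-130398) + 12240/(1 + (1/91)*(-303)) = 94405*(-1/130398) + 12240/(1 - 303/91) = -94405/130398 + 12240/(-212/91) = -94405/130398 + 12240*(-91/212) = -94405/130398 - 278460/53 = -36315630545/6911094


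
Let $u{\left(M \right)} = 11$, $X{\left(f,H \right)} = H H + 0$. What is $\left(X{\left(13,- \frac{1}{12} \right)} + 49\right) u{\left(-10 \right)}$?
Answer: $\frac{77627}{144} \approx 539.08$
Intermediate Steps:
$X{\left(f,H \right)} = H^{2}$ ($X{\left(f,H \right)} = H^{2} + 0 = H^{2}$)
$\left(X{\left(13,- \frac{1}{12} \right)} + 49\right) u{\left(-10 \right)} = \left(\left(- \frac{1}{12}\right)^{2} + 49\right) 11 = \left(\frac{1}{144} + 49\right) 11 = \frac{7057}{144} \cdot 11 = \frac{77627}{144}$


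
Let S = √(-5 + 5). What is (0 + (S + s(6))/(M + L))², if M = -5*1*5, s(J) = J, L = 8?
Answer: 36/289 ≈ 0.12457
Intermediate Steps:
S = 0 (S = √0 = 0)
M = -25 (M = -5*5 = -25)
(0 + (S + s(6))/(M + L))² = (0 + (0 + 6)/(-25 + 8))² = (0 + 6/(-17))² = (0 + 6*(-1/17))² = (0 - 6/17)² = (-6/17)² = 36/289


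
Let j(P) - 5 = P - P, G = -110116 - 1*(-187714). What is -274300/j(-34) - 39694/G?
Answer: -2128532987/38799 ≈ -54861.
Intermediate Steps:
G = 77598 (G = -110116 + 187714 = 77598)
j(P) = 5 (j(P) = 5 + (P - P) = 5 + 0 = 5)
-274300/j(-34) - 39694/G = -274300/5 - 39694/77598 = -274300*⅕ - 39694*1/77598 = -54860 - 19847/38799 = -2128532987/38799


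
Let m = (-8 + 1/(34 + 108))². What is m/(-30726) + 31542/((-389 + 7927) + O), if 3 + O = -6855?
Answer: 2442657000461/52662520440 ≈ 46.383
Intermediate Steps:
O = -6858 (O = -3 - 6855 = -6858)
m = 1288225/20164 (m = (-8 + 1/142)² = (-1135/142)² = 1288225/20164 ≈ 63.887)
m/(-30726) + 31542/((-389 + 7927) + O) = (1288225/20164)/(-30726) + 31542/((-389 + 7927) - 6858) = (1288225/20164)*(-1/30726) + 31542/(7538 - 6858) = -1288225/619559064 + 31542/680 = -1288225/619559064 + 31542*(1/680) = -1288225/619559064 + 15771/340 = 2442657000461/52662520440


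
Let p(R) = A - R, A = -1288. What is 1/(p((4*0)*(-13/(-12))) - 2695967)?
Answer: -1/2697255 ≈ -3.7075e-7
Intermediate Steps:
p(R) = -1288 - R
1/(p((4*0)*(-13/(-12))) - 2695967) = 1/((-1288 - 4*0*(-13/(-12))) - 2695967) = 1/((-1288 - 0*(-13*(-1/12))) - 2695967) = 1/((-1288 - 0*13/12) - 2695967) = 1/((-1288 - 1*0) - 2695967) = 1/((-1288 + 0) - 2695967) = 1/(-1288 - 2695967) = 1/(-2697255) = -1/2697255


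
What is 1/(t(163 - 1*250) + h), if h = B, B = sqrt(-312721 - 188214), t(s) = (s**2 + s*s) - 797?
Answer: 14341/206165216 - I*sqrt(500935)/206165216 ≈ 6.9561e-5 - 3.433e-6*I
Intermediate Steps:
t(s) = -797 + 2*s**2 (t(s) = (s**2 + s**2) - 797 = 2*s**2 - 797 = -797 + 2*s**2)
B = I*sqrt(500935) (B = sqrt(-500935) = I*sqrt(500935) ≈ 707.77*I)
h = I*sqrt(500935) ≈ 707.77*I
1/(t(163 - 1*250) + h) = 1/((-797 + 2*(163 - 1*250)**2) + I*sqrt(500935)) = 1/((-797 + 2*(163 - 250)**2) + I*sqrt(500935)) = 1/((-797 + 2*(-87)**2) + I*sqrt(500935)) = 1/((-797 + 2*7569) + I*sqrt(500935)) = 1/((-797 + 15138) + I*sqrt(500935)) = 1/(14341 + I*sqrt(500935))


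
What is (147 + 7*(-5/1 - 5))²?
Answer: 5929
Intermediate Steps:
(147 + 7*(-5/1 - 5))² = (147 + 7*(-5*1 - 5))² = (147 + 7*(-5 - 5))² = (147 + 7*(-10))² = (147 - 70)² = 77² = 5929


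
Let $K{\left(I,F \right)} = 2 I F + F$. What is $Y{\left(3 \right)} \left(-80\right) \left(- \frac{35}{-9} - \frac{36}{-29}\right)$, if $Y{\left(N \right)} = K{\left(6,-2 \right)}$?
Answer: $\frac{2785120}{261} \approx 10671.0$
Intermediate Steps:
$K{\left(I,F \right)} = F + 2 F I$ ($K{\left(I,F \right)} = 2 F I + F = F + 2 F I$)
$Y{\left(N \right)} = -26$ ($Y{\left(N \right)} = - 2 \left(1 + 2 \cdot 6\right) = - 2 \left(1 + 12\right) = \left(-2\right) 13 = -26$)
$Y{\left(3 \right)} \left(-80\right) \left(- \frac{35}{-9} - \frac{36}{-29}\right) = \left(-26\right) \left(-80\right) \left(- \frac{35}{-9} - \frac{36}{-29}\right) = 2080 \left(\left(-35\right) \left(- \frac{1}{9}\right) - - \frac{36}{29}\right) = 2080 \left(\frac{35}{9} + \frac{36}{29}\right) = 2080 \cdot \frac{1339}{261} = \frac{2785120}{261}$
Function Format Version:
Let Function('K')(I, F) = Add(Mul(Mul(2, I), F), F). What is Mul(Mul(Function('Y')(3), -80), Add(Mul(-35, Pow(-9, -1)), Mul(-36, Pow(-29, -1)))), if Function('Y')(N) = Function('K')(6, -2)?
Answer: Rational(2785120, 261) ≈ 10671.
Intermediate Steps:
Function('K')(I, F) = Add(F, Mul(2, F, I)) (Function('K')(I, F) = Add(Mul(2, F, I), F) = Add(F, Mul(2, F, I)))
Function('Y')(N) = -26 (Function('Y')(N) = Mul(-2, Add(1, Mul(2, 6))) = Mul(-2, Add(1, 12)) = Mul(-2, 13) = -26)
Mul(Mul(Function('Y')(3), -80), Add(Mul(-35, Pow(-9, -1)), Mul(-36, Pow(-29, -1)))) = Mul(Mul(-26, -80), Add(Mul(-35, Pow(-9, -1)), Mul(-36, Pow(-29, -1)))) = Mul(2080, Add(Mul(-35, Rational(-1, 9)), Mul(-36, Rational(-1, 29)))) = Mul(2080, Add(Rational(35, 9), Rational(36, 29))) = Mul(2080, Rational(1339, 261)) = Rational(2785120, 261)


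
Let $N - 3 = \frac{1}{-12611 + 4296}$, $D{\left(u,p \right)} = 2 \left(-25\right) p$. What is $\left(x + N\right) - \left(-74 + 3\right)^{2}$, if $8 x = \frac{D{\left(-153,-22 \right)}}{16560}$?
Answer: $- \frac{277485334579}{55078560} \approx -5038.0$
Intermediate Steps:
$D{\left(u,p \right)} = - 50 p$
$N = \frac{24944}{8315}$ ($N = 3 + \frac{1}{-12611 + 4296} = 3 + \frac{1}{-8315} = 3 - \frac{1}{8315} = \frac{24944}{8315} \approx 2.9999$)
$x = \frac{55}{6624}$ ($x = \frac{\left(-50\right) \left(-22\right) \frac{1}{16560}}{8} = \frac{1100 \cdot \frac{1}{16560}}{8} = \frac{1}{8} \cdot \frac{55}{828} = \frac{55}{6624} \approx 0.0083031$)
$\left(x + N\right) - \left(-74 + 3\right)^{2} = \left(\frac{55}{6624} + \frac{24944}{8315}\right) - \left(-74 + 3\right)^{2} = \frac{165686381}{55078560} - \left(-71\right)^{2} = \frac{165686381}{55078560} - 5041 = - \frac{277485334579}{55078560}$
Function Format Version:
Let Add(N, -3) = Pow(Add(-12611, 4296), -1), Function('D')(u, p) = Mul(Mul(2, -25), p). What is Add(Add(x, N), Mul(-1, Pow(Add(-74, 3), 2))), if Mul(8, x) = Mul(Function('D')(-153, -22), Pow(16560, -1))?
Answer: Rational(-277485334579, 55078560) ≈ -5038.0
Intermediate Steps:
Function('D')(u, p) = Mul(-50, p)
N = Rational(24944, 8315) (N = Add(3, Pow(Add(-12611, 4296), -1)) = Add(3, Pow(-8315, -1)) = Add(3, Rational(-1, 8315)) = Rational(24944, 8315) ≈ 2.9999)
x = Rational(55, 6624) (x = Mul(Rational(1, 8), Mul(Mul(-50, -22), Pow(16560, -1))) = Mul(Rational(1, 8), Mul(1100, Rational(1, 16560))) = Mul(Rational(1, 8), Rational(55, 828)) = Rational(55, 6624) ≈ 0.0083031)
Add(Add(x, N), Mul(-1, Pow(Add(-74, 3), 2))) = Add(Add(Rational(55, 6624), Rational(24944, 8315)), Mul(-1, Pow(Add(-74, 3), 2))) = Add(Rational(165686381, 55078560), Mul(-1, Pow(-71, 2))) = Add(Rational(165686381, 55078560), Mul(-1, 5041)) = Add(Rational(165686381, 55078560), -5041) = Rational(-277485334579, 55078560)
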